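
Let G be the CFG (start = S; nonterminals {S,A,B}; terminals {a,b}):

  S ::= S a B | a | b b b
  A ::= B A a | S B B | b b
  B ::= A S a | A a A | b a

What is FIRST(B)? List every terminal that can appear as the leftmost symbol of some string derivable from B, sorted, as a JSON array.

FIRST iteration:
iter 1:
  A via A→b b: +{b}
  B via B→A S a: +{b}
  S via S→a: +{a}
  S via S→b b b: +{b}
  FIRST[S]={a,b}  FIRST[A]={b}  FIRST[B]={b}
iter 2:
  A via A→S B B: +{a}
  B via B→A S a: +{a}
  FIRST[S]={a,b}  FIRST[A]={a,b}  FIRST[B]={a,b}
iter 3: (no change)
  FIRST[S]={a,b}  FIRST[A]={a,b}  FIRST[B]={a,b}

FIRST(B) = ["a", "b"]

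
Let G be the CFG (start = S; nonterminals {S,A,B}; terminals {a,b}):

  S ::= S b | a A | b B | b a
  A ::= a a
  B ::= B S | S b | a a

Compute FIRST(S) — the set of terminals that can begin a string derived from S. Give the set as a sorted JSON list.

FIRST iteration:
pass 1:
  A via A→a a: +{a}
  B via B→a a: +{a}
  S via S→a A: +{a}
  S via S→b B: +{b}
  S: {a,b}  A: {a}  B: {a}
pass 2:
  B via B→S b: +{b}
  S: {a,b}  A: {a}  B: {a,b}
pass 3: done
  S: {a,b}  A: {a}  B: {a,b}

FIRST(S) = ["a", "b"]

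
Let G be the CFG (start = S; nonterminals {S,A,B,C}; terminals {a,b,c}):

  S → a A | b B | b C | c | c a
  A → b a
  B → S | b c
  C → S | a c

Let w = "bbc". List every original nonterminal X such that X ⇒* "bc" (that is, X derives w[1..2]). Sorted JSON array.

CNF form of G:
  S -> T0 B | T0 C | T1 A | T2 T1 | c
  A -> T0 T1
  B -> T0 B | T0 C | T0 T2 | T1 A | T2 T1 | c
  C -> T0 B | T0 C | T1 A | T1 T2 | T2 T1 | c
  T0 -> b
  T1 -> a
  T2 -> c

CYK table (by increasing span) (cells [i..j] with 1 ≤ i ≤ j ≤ 2 only):
  cell(1,1) b: {T0}  orig:{}
  cell(2,2) c: {B,C,S,T2}  orig:{B,C,S}
  cell(1,2) bc: {B,C,S}

Original NTs in T[1,2] deriving "bc": ["B", "C", "S"]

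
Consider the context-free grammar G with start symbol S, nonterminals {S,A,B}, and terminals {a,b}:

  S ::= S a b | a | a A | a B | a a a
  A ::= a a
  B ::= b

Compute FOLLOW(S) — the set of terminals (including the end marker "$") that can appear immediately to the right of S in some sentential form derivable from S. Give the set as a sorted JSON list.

FIRST iteration:
iter 1:
  A via A→a a: +{a}
  B via B→b: +{b}
  S via S→a: +{a}
  FIRST(S)={a}  FIRST(A)={a}  FIRST(B)={b}
iter 2: done
  FIRST(S)={a}  FIRST(A)={a}  FIRST(B)={b}

Compute FOLLOW by fixpoint:
initialize: $ ∈ FOLLOW(S)
iter 1:
  S→S a b: FOLLOW(S) ⊇ FIRST(a) = {a}; new: +{a}
  S→a A: FOLLOW(A) ⊇ FOLLOW(S) ⊇ {$,a}; new: +{$,a}
  S→a B: FOLLOW(B) ⊇ FOLLOW(S) ⊇ {$,a}; new: +{$,a}
  FOLLOW[S]={$,a}  FOLLOW[A]={$,a}  FOLLOW[B]={$,a}
iter 2: (stable)
  FOLLOW[S]={$,a}  FOLLOW[A]={$,a}  FOLLOW[B]={$,a}

FOLLOW(S) = ["$", "a"]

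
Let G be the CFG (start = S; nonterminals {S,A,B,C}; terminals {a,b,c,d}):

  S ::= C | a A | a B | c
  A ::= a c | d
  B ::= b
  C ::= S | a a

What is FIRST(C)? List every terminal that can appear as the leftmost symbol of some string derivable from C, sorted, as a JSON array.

FIRST sets, iterate to fixpoint:
iter 1:
  A via A→a c: +{a}
  A via A→d: +{d}
  B via B→b: +{b}
  C via C→a a: +{a}
  S via S→C: +{a}
  S via S→c: +{c}
  FIRST(S)={a,c}  FIRST(A)={a,d}  FIRST(B)={b}  FIRST(C)={a}
iter 2:
  C via C→S: +{c}
  FIRST(S)={a,c}  FIRST(A)={a,d}  FIRST(B)={b}  FIRST(C)={a,c}
iter 3: (stable)
  FIRST(S)={a,c}  FIRST(A)={a,d}  FIRST(B)={b}  FIRST(C)={a,c}

FIRST(C) = ["a", "c"]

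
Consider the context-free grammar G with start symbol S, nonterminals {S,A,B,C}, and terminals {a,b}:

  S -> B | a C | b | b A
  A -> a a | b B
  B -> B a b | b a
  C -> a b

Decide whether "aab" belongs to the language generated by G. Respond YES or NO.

CNF form of G:
  S -> B X3 | T0 C | T1 A | T1 T0 | b
  A -> T0 T0 | T1 B
  B -> B X2 | T1 T0
  C -> T0 T1
  T0 -> a
  T1 -> b
  X2 -> T0 T1
  X3 -> T0 T1

Fill CYK table bottom-up:
  [0..0]={T0}  "a"  orig:{}
  [1..1]={T0}  "a"  orig:{}
  [2..2]={S,T1}  "b"  orig:{S}
  [0..1]={A}  "aa"
  [1..2]={C,X2,X3}  "ab"  orig:{C}
  [0..2]={S}  "aab"

S ∈ T[0,2] ⇒ YES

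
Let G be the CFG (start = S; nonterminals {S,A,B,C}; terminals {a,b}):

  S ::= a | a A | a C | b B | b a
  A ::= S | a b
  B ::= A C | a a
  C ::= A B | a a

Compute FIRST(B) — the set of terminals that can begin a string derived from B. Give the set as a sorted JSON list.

FIRST sets, iterate to fixpoint:
[1]
  A via A→a b: +{a}
  B via B→A C: +{a}
  C via C→A B: +{a}
  S via S→a: +{a}
  S via S→b B: +{b}
  FIRST[S]={a,b}  FIRST[A]={a}  FIRST[B]={a}  FIRST[C]={a}
[2]
  A via A→S: +{b}
  B via B→A C: +{b}
  C via C→A B: +{b}
  FIRST[S]={a,b}  FIRST[A]={a,b}  FIRST[B]={a,b}  FIRST[C]={a,b}
[3] (stable)
  FIRST[S]={a,b}  FIRST[A]={a,b}  FIRST[B]={a,b}  FIRST[C]={a,b}

FIRST(B) = ["a", "b"]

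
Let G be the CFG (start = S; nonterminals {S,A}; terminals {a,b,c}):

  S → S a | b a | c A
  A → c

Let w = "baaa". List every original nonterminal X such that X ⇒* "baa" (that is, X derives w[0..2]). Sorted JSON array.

CNF form of G:
  S -> S T0 | T1 T0 | T2 A
  A -> c
  T0 -> a
  T1 -> b
  T2 -> c

Fill CYK table bottom-up, restricted to cells inside w[0..2]:
  [0..0]={T1}  "b"  orig:{}
  [1..1]={T0}  "a"  orig:{}
  [2..2]={T0}  "a"  orig:{}
  [0..1]={S}  "ba"
  [1..2]=∅  "aa"
  [0..2]={S}  "baa"

Original NTs in T[0,2] deriving "baa": ["S"]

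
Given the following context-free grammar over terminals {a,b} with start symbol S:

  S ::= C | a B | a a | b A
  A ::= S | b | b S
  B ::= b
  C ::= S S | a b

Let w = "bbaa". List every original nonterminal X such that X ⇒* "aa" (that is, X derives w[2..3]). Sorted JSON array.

Convert to CNF:
  S -> S S | T0 B | T0 T0 | T0 T1 | T1 A
  A -> S S | T0 B | T0 T0 | T0 T1 | T1 A | T1 S | b
  B -> b
  C -> S S | T0 T1
  T0 -> a
  T1 -> b

Fill CYK table bottom-up, restricted to cells inside w[2..3]:
  [2..2]={T0}  "a"  orig:{}
  [3..3]={T0}  "a"  orig:{}
  [2..3]={A,S}  "aa"

Original NTs in T[2,3] deriving "aa": ["A", "S"]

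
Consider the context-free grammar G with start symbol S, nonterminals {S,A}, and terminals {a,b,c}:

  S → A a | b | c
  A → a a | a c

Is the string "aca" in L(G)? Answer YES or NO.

CNF form of G:
  S -> A T0 | b | c
  A -> T0 T0 | T0 T1
  T0 -> a
  T1 -> c

Fill CYK table bottom-up:
  T[0,0] 'a' = {T0}  orig:{}
  T[1,1] 'c' = {S,T1}  orig:{S}
  T[2,2] 'a' = {T0}  orig:{}
  T[0,1] 'ac' = {A}
  T[1,2] 'ca' = ∅
  T[0,2] 'aca' = {S}

S ∈ T[0,2] ⇒ YES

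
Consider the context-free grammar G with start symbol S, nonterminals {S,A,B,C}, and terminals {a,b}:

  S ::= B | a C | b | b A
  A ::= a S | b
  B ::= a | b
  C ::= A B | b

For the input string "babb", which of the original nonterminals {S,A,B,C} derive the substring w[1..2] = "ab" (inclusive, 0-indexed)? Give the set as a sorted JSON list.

CNF form of G:
  S -> T0 C | T1 A | a | b
  A -> T0 S | b
  B -> a | b
  C -> A B | b
  T0 -> a
  T1 -> b

CYK fill — only the sub-triangle for w[1..2]:
  cell(1,1) a: {B,S,T0}  orig:{B,S}
  cell(2,2) b: {A,B,C,S,T1}  orig:{A,B,C,S}
  cell(1,2) ab: {A,S}

Original NTs in T[1,2] deriving "ab": ["A", "S"]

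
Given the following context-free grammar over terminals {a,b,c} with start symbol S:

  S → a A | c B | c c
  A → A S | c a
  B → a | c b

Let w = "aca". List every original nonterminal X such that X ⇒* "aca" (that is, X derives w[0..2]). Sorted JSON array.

Convert to CNF:
  S -> T0 B | T0 T0 | T1 A
  A -> A S | T0 T1
  B -> T0 T2 | a
  T0 -> c
  T1 -> a
  T2 -> b

CYK fill, restricted to cells inside w[0..2]:
  [0..0]={B,T1}  "a"  orig:{B}
  [1..1]={T0}  "c"  orig:{}
  [2..2]={B,T1}  "a"  orig:{B}
  [0..1]=∅  "ac"
  [1..2]={A,S}  "ca"
  [0..2]={S}  "aca"

Original NTs in T[0,2] deriving "aca": ["S"]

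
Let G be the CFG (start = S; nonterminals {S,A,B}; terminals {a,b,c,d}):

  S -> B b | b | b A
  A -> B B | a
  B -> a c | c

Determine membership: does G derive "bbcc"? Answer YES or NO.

Convert to CNF:
  S -> B T2 | T2 A | b
  A -> B B | a
  B -> T0 T1 | c
  T0 -> a
  T1 -> c
  T2 -> b

CYK table (by increasing span):
  T[0,0] 'b' = {S,T2}  orig:{S}
  T[1,1] 'b' = {S,T2}  orig:{S}
  T[2,2] 'c' = {B,T1}  orig:{B}
  T[3,3] 'c' = {B,T1}  orig:{B}
  T[0,1] 'bb' = ∅
  T[1,2] 'bc' = ∅
  T[2,3] 'cc' = {A}
  T[0,2] 'bbc' = ∅
  T[1,3] 'bcc' = {S}
  T[0,3] 'bbcc' = ∅

S ∉ T[0,3] ⇒ NO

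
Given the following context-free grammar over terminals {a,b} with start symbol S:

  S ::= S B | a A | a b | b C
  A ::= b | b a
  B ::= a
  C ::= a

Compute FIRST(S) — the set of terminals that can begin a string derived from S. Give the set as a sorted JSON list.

FIRST sets, iterate to fixpoint:
iter 1:
  A via A→b: +{b}
  B via B→a: +{a}
  C via C→a: +{a}
  S via S→a A: +{a}
  S via S→b C: +{b}
  FIRST[S]={a,b}  FIRST[A]={b}  FIRST[B]={a}  FIRST[C]={a}
iter 2: (no change)
  FIRST[S]={a,b}  FIRST[A]={b}  FIRST[B]={a}  FIRST[C]={a}

FIRST(S) = ["a", "b"]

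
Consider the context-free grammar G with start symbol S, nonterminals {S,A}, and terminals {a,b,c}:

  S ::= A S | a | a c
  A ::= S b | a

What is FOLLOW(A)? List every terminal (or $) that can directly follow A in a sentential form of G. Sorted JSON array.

FIRST sets, iterate to fixpoint:
[1]
  A via A→a: +{a}
  S via S→A S: +{a}
  S: {a}  A: {a}
[2] (no change)
  S: {a}  A: {a}

Compute FOLLOW by fixpoint:
FOLLOW(S) := {$}
[1]
  A→S b: FOLLOW(S) ⊇ FIRST(b) = {b}; new: +{b}
  S→A S: FOLLOW(A) ⊇ FIRST(S) = {a}; new: +{a}
  FOLLOW(S)={$,b}  FOLLOW(A)={a}
[2] — fixpoint
  FOLLOW(S)={$,b}  FOLLOW(A)={a}

FOLLOW(A) = ["a"]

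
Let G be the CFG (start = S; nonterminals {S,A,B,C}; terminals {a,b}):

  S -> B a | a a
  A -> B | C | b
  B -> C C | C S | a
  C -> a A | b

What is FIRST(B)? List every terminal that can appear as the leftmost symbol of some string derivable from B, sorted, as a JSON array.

Compute FIRST by fixpoint:
[1]
  A via A→b: +{b}
  B via B→a: +{a}
  C via C→a A: +{a}
  C via C→b: +{b}
  S via S→B a: +{a}
  S: {a}  A: {b}  B: {a}  C: {a,b}
[2]
  A via A→B: +{a}
  B via B→C C: +{b}
  S via S→B a: +{b}
  S: {a,b}  A: {a,b}  B: {a,b}  C: {a,b}
[3] done
  S: {a,b}  A: {a,b}  B: {a,b}  C: {a,b}

FIRST(B) = ["a", "b"]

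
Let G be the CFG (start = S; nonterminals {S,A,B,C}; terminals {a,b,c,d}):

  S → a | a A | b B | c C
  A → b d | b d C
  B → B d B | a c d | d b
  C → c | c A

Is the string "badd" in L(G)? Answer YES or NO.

Convert to CNF:
  S -> T0 B | T2 A | T3 C | a
  A -> T0 T1 | T0 X4
  B -> B X5 | T1 T0 | T2 X6
  C -> T3 A | c
  T0 -> b
  T1 -> d
  T2 -> a
  T3 -> c
  X4 -> T1 C
  X5 -> T1 B
  X6 -> T3 T1

CYK table (by increasing span):
  T[0,0] 'b' = {T0}  orig:{}
  T[1,1] 'a' = {S,T2}  orig:{S}
  T[2,2] 'd' = {T1}  orig:{}
  T[3,3] 'd' = {T1}  orig:{}
  T[0,1] 'ba' = ∅
  T[1,2] 'ad' = ∅
  T[2,3] 'dd' = ∅
  T[0,2] 'bad' = ∅
  T[1,3] 'add' = ∅
  T[0,3] 'badd' = ∅

S ∉ T[0,3] ⇒ NO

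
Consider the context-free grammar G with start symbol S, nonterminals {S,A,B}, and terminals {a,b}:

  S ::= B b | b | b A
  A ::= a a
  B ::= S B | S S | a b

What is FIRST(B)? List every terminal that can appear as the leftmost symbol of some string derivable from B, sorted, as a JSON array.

FIRST sets, iterate to fixpoint:
[1]
  A via A→a a: +{a}
  B via B→a b: +{a}
  S via S→B b: +{a}
  S via S→b: +{b}
  S: {a,b}  A: {a}  B: {a}
[2]
  B via B→S B: +{b}
  S: {a,b}  A: {a}  B: {a,b}
[3] (stable)
  S: {a,b}  A: {a}  B: {a,b}

FIRST(B) = ["a", "b"]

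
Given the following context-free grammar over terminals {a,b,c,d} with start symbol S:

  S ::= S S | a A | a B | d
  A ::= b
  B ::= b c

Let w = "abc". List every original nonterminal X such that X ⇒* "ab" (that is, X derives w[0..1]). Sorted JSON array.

Convert to CNF:
  S -> S S | T2 A | T2 B | d
  A -> b
  B -> T0 T1
  T0 -> b
  T1 -> c
  T2 -> a

CYK table (by increasing span) — only the sub-triangle for w[0..1]:
  T[0,0] 'a' = {T2}  orig:{}
  T[1,1] 'b' = {A,T0}  orig:{A}
  T[0,1] 'ab' = {S}

Original NTs in T[0,1] deriving "ab": ["S"]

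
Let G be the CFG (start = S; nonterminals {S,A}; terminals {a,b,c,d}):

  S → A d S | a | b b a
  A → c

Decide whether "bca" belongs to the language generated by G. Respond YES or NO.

Convert to CNF:
  S -> A X3 | T1 X4 | a
  A -> c
  T0 -> d
  T1 -> b
  T2 -> a
  X3 -> T0 S
  X4 -> T1 T2

CYK table (by increasing span):
  [0..0]={T1}  "b"  orig:{}
  [1..1]={A}  "c"
  [2..2]={S,T2}  "a"  orig:{S}
  [0..1]=∅  "bc"
  [1..2]=∅  "ca"
  [0..2]=∅  "bca"

S ∉ T[0,2] ⇒ NO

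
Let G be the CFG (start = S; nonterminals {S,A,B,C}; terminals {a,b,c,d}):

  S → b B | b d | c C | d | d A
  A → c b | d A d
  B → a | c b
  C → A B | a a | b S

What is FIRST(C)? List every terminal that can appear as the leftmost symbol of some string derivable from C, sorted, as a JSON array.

FIRST sets, iterate to fixpoint:
round 1:
  A via A→c b: +{c}
  A via A→d A d: +{d}
  B via B→a: +{a}
  B via B→c b: +{c}
  C via C→A B: +{c,d}
  C via C→a a: +{a}
  C via C→b S: +{b}
  S via S→b B: +{b}
  S via S→c C: +{c}
  S via S→d: +{d}
  FIRST(S)={b,c,d}  FIRST(A)={c,d}  FIRST(B)={a,c}  FIRST(C)={a,b,c,d}
round 2: (stable)
  FIRST(S)={b,c,d}  FIRST(A)={c,d}  FIRST(B)={a,c}  FIRST(C)={a,b,c,d}

FIRST(C) = ["a", "b", "c", "d"]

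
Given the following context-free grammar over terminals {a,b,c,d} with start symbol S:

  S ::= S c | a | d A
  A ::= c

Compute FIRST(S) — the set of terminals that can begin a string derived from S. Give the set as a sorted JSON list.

Compute FIRST by fixpoint:
iter 1:
  A via A→c: +{c}
  S via S→a: +{a}
  S via S→d A: +{d}
  FIRST[S]={a,d}  FIRST[A]={c}
iter 2: (no change)
  FIRST[S]={a,d}  FIRST[A]={c}

FIRST(S) = ["a", "d"]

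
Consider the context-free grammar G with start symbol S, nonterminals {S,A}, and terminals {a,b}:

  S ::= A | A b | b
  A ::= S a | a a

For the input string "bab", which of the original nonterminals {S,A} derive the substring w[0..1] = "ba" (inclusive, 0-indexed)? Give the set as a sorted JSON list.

CNF form of G:
  S -> A T1 | S T0 | T0 T0 | b
  A -> S T0 | T0 T0
  T0 -> a
  T1 -> b

CYK table (by increasing span), restricted to cells inside w[0..1]:
  T[0,0] 'b' = {S,T1}  orig:{S}
  T[1,1] 'a' = {T0}  orig:{}
  T[0,1] 'ba' = {A,S}

Original NTs in T[0,1] deriving "ba": ["A", "S"]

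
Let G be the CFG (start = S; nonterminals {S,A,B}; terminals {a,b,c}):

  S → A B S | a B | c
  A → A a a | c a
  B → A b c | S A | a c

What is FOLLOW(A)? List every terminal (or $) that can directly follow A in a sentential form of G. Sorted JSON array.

FIRST iteration:
pass 1:
  A via A→c a: +{c}
  B via B→A b c: +{c}
  B via B→a c: +{a}
  S via S→A B S: +{c}
  S via S→a B: +{a}
  FIRST[S]={a,c}  FIRST[A]={c}  FIRST[B]={a,c}
pass 2: (no change)
  FIRST[S]={a,c}  FIRST[A]={c}  FIRST[B]={a,c}

FOLLOW sets:
FOLLOW(S) := {$}
round 1:
  A→A a a: FOLLOW(A) ⊇ FIRST(a) = {a}; new: +{a}
  B→A b c: FOLLOW(A) ⊇ FIRST(b) = {b}; new: +{b}
  B→S A: FOLLOW(S) ⊇ FIRST(A) = {c}; new: +{c}
  S→A B S: FOLLOW(A) ⊇ FIRST(B) = {a,c}; new: +{c}
  S→A B S: FOLLOW(B) ⊇ FIRST(S) = {a,c}; new: +{a,c}
  S→a B: FOLLOW(B) ⊇ FOLLOW(S) ⊇ {$,c}; new: +{$}
  FOLLOW(S)={$,c}  FOLLOW(A)={a,b,c}  FOLLOW(B)={$,a,c}
round 2:
  B→S A: FOLLOW(A) ⊇ FOLLOW(B) ⊇ {$,a,c}; new: +{$}
  FOLLOW(S)={$,c}  FOLLOW(A)={$,a,b,c}  FOLLOW(B)={$,a,c}
round 3: — fixpoint
  FOLLOW(S)={$,c}  FOLLOW(A)={$,a,b,c}  FOLLOW(B)={$,a,c}

FOLLOW(A) = ["$", "a", "b", "c"]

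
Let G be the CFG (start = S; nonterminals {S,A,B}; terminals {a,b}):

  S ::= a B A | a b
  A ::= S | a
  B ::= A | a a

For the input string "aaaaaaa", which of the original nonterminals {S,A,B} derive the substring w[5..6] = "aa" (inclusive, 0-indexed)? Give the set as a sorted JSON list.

Convert to CNF:
  S -> T0 T1 | T0 X4
  A -> T0 T1 | T0 X2 | a
  B -> T0 T0 | T0 T1 | T0 X3 | a
  T0 -> a
  T1 -> b
  X2 -> B A
  X3 -> B A
  X4 -> B A

Fill CYK table bottom-up — only the sub-triangle for w[5..6]:
  [5..5]={A,B,T0}  "a"  orig:{A,B}
  [6..6]={A,B,T0}  "a"  orig:{A,B}
  [5..6]={B,X2,X3,X4}  "aa"  orig:{B}

Original NTs in T[5,6] deriving "aa": ["B"]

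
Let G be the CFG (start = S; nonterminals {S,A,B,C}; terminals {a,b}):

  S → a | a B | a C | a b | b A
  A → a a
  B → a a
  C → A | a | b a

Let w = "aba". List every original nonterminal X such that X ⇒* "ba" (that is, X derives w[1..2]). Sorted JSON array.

CNF form of G:
  S -> T0 B | T0 C | T0 T1 | T1 A | a
  A -> T0 T0
  B -> T0 T0
  C -> T0 T0 | T1 T0 | a
  T0 -> a
  T1 -> b

CYK table (by increasing span) — only the sub-triangle for w[1..2]:
  T[1,1] 'b' = {T1}  orig:{}
  T[2,2] 'a' = {C,S,T0}  orig:{C,S}
  T[1,2] 'ba' = {C}

Original NTs in T[1,2] deriving "ba": ["C"]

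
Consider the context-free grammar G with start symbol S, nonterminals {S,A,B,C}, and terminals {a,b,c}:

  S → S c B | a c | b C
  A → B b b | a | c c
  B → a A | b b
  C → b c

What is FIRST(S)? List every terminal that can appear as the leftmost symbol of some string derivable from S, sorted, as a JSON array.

Compute FIRST by fixpoint:
pass 1:
  A via A→a: +{a}
  A via A→c c: +{c}
  B via B→a A: +{a}
  B via B→b b: +{b}
  C via C→b c: +{b}
  S via S→a c: +{a}
  S via S→b C: +{b}
  S: {a,b}  A: {a,c}  B: {a,b}  C: {b}
pass 2:
  A via A→B b b: +{b}
  S: {a,b}  A: {a,b,c}  B: {a,b}  C: {b}
pass 3: done
  S: {a,b}  A: {a,b,c}  B: {a,b}  C: {b}

FIRST(S) = ["a", "b"]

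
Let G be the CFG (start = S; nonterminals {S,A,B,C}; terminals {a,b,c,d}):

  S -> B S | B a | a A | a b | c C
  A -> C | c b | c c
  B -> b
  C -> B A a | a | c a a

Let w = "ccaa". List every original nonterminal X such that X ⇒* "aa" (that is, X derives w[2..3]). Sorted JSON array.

Convert to CNF:
  S -> B S | B T0 | T0 A | T0 T2 | T1 C
  A -> B X3 | T1 T1 | T1 T2 | T1 X4 | a
  B -> b
  C -> B X5 | T1 X6 | a
  T0 -> a
  T1 -> c
  T2 -> b
  X3 -> A T0
  X4 -> T0 T0
  X5 -> A T0
  X6 -> T0 T0

Fill CYK table bottom-up (cells [i..j] with 2 ≤ i ≤ j ≤ 3 only):
  cell(2,2) a: {A,C,T0}  orig:{A,C}
  cell(3,3) a: {A,C,T0}  orig:{A,C}
  cell(2,3) aa: {S,X3,X4,X5,X6}  orig:{S}

Original NTs in T[2,3] deriving "aa": ["S"]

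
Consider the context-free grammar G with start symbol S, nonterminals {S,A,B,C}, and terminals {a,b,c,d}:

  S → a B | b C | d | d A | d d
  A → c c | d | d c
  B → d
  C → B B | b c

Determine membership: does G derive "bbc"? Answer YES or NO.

Convert to CNF:
  S -> T1 A | T1 T1 | T2 C | T3 B | d
  A -> T0 T0 | T1 T0 | d
  B -> d
  C -> B B | T2 T0
  T0 -> c
  T1 -> d
  T2 -> b
  T3 -> a

CYK fill:
  T[0,0] 'b' = {T2}  orig:{}
  T[1,1] 'b' = {T2}  orig:{}
  T[2,2] 'c' = {T0}  orig:{}
  T[0,1] 'bb' = ∅
  T[1,2] 'bc' = {C}
  T[0,2] 'bbc' = {S}

S ∈ T[0,2] ⇒ YES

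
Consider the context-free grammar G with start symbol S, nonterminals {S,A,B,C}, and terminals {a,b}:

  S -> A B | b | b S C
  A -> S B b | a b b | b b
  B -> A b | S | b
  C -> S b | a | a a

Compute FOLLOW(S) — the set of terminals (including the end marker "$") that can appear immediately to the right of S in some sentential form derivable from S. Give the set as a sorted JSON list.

FIRST iteration:
iter 1:
  A via A→a b b: +{a}
  A via A→b b: +{b}
  B via B→A b: +{a,b}
  C via C→a: +{a}
  S via S→A B: +{a,b}
  S: {a,b}  A: {a,b}  B: {a,b}  C: {a}
iter 2:
  C via C→S b: +{b}
  S: {a,b}  A: {a,b}  B: {a,b}  C: {a,b}
iter 3: done
  S: {a,b}  A: {a,b}  B: {a,b}  C: {a,b}

FOLLOW iteration:
FOLLOW(S) := {$}
iter 1:
  A→S B b: FOLLOW(S) ⊇ FIRST(B) = {a,b}; new: +{a,b}
  A→S B b: FOLLOW(B) ⊇ FIRST(b) = {b}; new: +{b}
  B→A b: FOLLOW(A) ⊇ FIRST(b) = {b}; new: +{b}
  S→A B: FOLLOW(A) ⊇ FIRST(B) = {a,b}; new: +{a}
  S→A B: FOLLOW(B) ⊇ FOLLOW(S) ⊇ {$,a,b}; new: +{$,a}
  S→b S C: FOLLOW(C) ⊇ FOLLOW(S) ⊇ {$,a,b}; new: +{$,a,b}
  FOLLOW(S)={$,a,b}  FOLLOW(A)={a,b}  FOLLOW(B)={$,a,b}  FOLLOW(C)={$,a,b}
iter 2: done
  FOLLOW(S)={$,a,b}  FOLLOW(A)={a,b}  FOLLOW(B)={$,a,b}  FOLLOW(C)={$,a,b}

FOLLOW(S) = ["$", "a", "b"]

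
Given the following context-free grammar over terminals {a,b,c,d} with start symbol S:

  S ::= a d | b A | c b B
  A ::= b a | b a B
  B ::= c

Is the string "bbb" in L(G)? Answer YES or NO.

Convert to CNF:
  S -> T0 A | T1 T2 | T3 X5
  A -> T0 T1 | T0 X4
  B -> c
  T0 -> b
  T1 -> a
  T2 -> d
  T3 -> c
  X4 -> T1 B
  X5 -> T0 B

Fill CYK table bottom-up:
  cell(0,0) b: {T0}  orig:{}
  cell(1,1) b: {T0}  orig:{}
  cell(2,2) b: {T0}  orig:{}
  cell(0,1) bb: ∅
  cell(1,2) bb: ∅
  cell(0,2) bbb: ∅

S ∉ T[0,2] ⇒ NO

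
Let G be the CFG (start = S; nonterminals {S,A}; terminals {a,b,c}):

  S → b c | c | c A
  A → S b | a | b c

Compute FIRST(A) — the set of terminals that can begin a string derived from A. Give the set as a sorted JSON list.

FIRST sets, iterate to fixpoint:
[1]
  A via A→a: +{a}
  A via A→b c: +{b}
  S via S→b c: +{b}
  S via S→c: +{c}
  FIRST(S)={b,c}  FIRST(A)={a,b}
[2]
  A via A→S b: +{c}
  FIRST(S)={b,c}  FIRST(A)={a,b,c}
[3] (no change)
  FIRST(S)={b,c}  FIRST(A)={a,b,c}

FIRST(A) = ["a", "b", "c"]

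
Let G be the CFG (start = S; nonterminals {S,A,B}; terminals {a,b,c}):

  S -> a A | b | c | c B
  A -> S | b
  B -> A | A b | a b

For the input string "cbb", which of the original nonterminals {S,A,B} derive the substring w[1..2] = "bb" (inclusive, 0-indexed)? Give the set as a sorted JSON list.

CNF form of G:
  S -> T0 A | T1 B | b | c
  A -> T0 A | T1 B | b | c
  B -> A T2 | T0 A | T0 T2 | T1 B | b | c
  T0 -> a
  T1 -> c
  T2 -> b

CYK table (by increasing span) — only the sub-triangle for w[1..2]:
  cell(1,1) b: {A,B,S,T2}  orig:{A,B,S}
  cell(2,2) b: {A,B,S,T2}  orig:{A,B,S}
  cell(1,2) bb: {B}

Original NTs in T[1,2] deriving "bb": ["B"]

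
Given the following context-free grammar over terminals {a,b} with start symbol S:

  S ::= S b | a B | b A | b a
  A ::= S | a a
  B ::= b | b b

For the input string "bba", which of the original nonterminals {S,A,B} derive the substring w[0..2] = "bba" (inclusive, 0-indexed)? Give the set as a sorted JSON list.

CNF form of G:
  S -> S T0 | T0 A | T0 T1 | T1 B
  A -> S T0 | T0 A | T0 T1 | T1 B | T1 T1
  B -> T0 T0 | b
  T0 -> b
  T1 -> a

CYK fill — only the sub-triangle for w[0..2]:
  T[0,0] 'b' = {B,T0}  orig:{B}
  T[1,1] 'b' = {B,T0}  orig:{B}
  T[2,2] 'a' = {T1}  orig:{}
  T[0,1] 'bb' = {B}
  T[1,2] 'ba' = {A,S}
  T[0,2] 'bba' = {A,S}

Original NTs in T[0,2] deriving "bba": ["A", "S"]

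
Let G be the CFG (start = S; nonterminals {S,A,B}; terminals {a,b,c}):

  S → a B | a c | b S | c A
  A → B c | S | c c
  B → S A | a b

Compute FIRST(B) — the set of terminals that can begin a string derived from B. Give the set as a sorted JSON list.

Compute FIRST by fixpoint:
[1]
  A via A→c c: +{c}
  B via B→a b: +{a}
  S via S→a B: +{a}
  S via S→b S: +{b}
  S via S→c A: +{c}
  S: {a,b,c}  A: {c}  B: {a}
[2]
  A via A→B c: +{a}
  A via A→S: +{b}
  B via B→S A: +{b,c}
  S: {a,b,c}  A: {a,b,c}  B: {a,b,c}
[3] (no change)
  S: {a,b,c}  A: {a,b,c}  B: {a,b,c}

FIRST(B) = ["a", "b", "c"]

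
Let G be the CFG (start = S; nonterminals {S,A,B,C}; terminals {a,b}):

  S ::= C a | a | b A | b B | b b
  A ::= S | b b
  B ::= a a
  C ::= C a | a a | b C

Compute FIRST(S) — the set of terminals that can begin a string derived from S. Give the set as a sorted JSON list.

FIRST sets, iterate to fixpoint:
[1]
  A via A→b b: +{b}
  B via B→a a: +{a}
  C via C→a a: +{a}
  C via C→b C: +{b}
  S via S→C a: +{a,b}
  S: {a,b}  A: {b}  B: {a}  C: {a,b}
[2]
  A via A→S: +{a}
  S: {a,b}  A: {a,b}  B: {a}  C: {a,b}
[3] — fixpoint
  S: {a,b}  A: {a,b}  B: {a}  C: {a,b}

FIRST(S) = ["a", "b"]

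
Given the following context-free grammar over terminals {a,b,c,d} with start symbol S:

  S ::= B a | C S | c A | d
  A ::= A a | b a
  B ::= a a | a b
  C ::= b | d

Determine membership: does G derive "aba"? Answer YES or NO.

Convert to CNF:
  S -> B T0 | C S | T2 A | d
  A -> A T0 | T1 T0
  B -> T0 T0 | T0 T1
  C -> b | d
  T0 -> a
  T1 -> b
  T2 -> c

CYK fill:
  cell(0,0) a: {T0}  orig:{}
  cell(1,1) b: {C,T1}  orig:{C}
  cell(2,2) a: {T0}  orig:{}
  cell(0,1) ab: {B}
  cell(1,2) ba: {A}
  cell(0,2) aba: {S}

S ∈ T[0,2] ⇒ YES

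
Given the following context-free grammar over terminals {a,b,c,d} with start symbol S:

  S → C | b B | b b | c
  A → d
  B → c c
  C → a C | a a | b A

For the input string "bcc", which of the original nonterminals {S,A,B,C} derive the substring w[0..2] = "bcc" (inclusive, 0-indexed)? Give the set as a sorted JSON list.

Convert to CNF:
  S -> T1 C | T1 T1 | T2 A | T2 B | T2 T2 | c
  A -> d
  B -> T0 T0
  C -> T1 C | T1 T1 | T2 A
  T0 -> c
  T1 -> a
  T2 -> b

CYK table (by increasing span) — only the sub-triangle for w[0..2]:
  T[0,0] 'b' = {T2}  orig:{}
  T[1,1] 'c' = {S,T0}  orig:{S}
  T[2,2] 'c' = {S,T0}  orig:{S}
  T[0,1] 'bc' = ∅
  T[1,2] 'cc' = {B}
  T[0,2] 'bcc' = {S}

Original NTs in T[0,2] deriving "bcc": ["S"]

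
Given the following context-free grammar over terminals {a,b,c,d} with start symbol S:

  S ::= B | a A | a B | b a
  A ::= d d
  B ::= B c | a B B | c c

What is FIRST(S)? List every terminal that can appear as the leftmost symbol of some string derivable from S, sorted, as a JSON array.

FIRST iteration:
iter 1:
  A via A→d d: +{d}
  B via B→a B B: +{a}
  B via B→c c: +{c}
  S via S→B: +{a,c}
  S via S→b a: +{b}
  S: {a,b,c}  A: {d}  B: {a,c}
iter 2: done
  S: {a,b,c}  A: {d}  B: {a,c}

FIRST(S) = ["a", "b", "c"]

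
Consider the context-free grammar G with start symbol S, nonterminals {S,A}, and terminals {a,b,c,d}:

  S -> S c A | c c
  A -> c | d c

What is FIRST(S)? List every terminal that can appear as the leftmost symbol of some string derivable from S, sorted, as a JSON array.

FIRST iteration:
round 1:
  A via A→c: +{c}
  A via A→d c: +{d}
  S via S→c c: +{c}
  S: {c}  A: {c,d}
round 2: done
  S: {c}  A: {c,d}

FIRST(S) = ["c"]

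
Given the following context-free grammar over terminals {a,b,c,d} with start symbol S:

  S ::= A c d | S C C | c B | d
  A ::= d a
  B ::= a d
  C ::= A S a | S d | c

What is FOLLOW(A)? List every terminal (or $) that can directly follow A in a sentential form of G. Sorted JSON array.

Compute FIRST by fixpoint:
[1]
  A via A→d a: +{d}
  B via B→a d: +{a}
  C via C→A S a: +{d}
  C via C→c: +{c}
  S via S→A c d: +{d}
  S via S→c B: +{c}
  FIRST[S]={c,d}  FIRST[A]={d}  FIRST[B]={a}  FIRST[C]={c,d}
[2] (no change)
  FIRST[S]={c,d}  FIRST[A]={d}  FIRST[B]={a}  FIRST[C]={c,d}

FOLLOW iteration:
initialize: $ ∈ FOLLOW(S)
round 1:
  C→A S a: FOLLOW(A) ⊇ FIRST(S) = {c,d}; new: +{c,d}
  C→A S a: FOLLOW(S) ⊇ FIRST(a) = {a}; new: +{a}
  C→S d: FOLLOW(S) ⊇ FIRST(d) = {d}; new: +{d}
  S→S C C: FOLLOW(S) ⊇ FIRST(C) = {c,d}; new: +{c}
  S→S C C: FOLLOW(C) ⊇ FIRST(C) = {c,d}; new: +{c,d}
  S→S C C: FOLLOW(C) ⊇ FOLLOW(S) ⊇ {$,a,c,d}; new: +{$,a}
  S→c B: FOLLOW(B) ⊇ FOLLOW(S) ⊇ {$,a,c,d}; new: +{$,a,c,d}
  S: {$,a,c,d}  A: {c,d}  B: {$,a,c,d}  C: {$,a,c,d}
round 2: — fixpoint
  S: {$,a,c,d}  A: {c,d}  B: {$,a,c,d}  C: {$,a,c,d}

FOLLOW(A) = ["c", "d"]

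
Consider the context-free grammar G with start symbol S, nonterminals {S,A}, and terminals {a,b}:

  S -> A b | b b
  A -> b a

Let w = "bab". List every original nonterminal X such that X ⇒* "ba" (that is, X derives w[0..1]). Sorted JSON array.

Convert to CNF:
  S -> A T0 | T0 T0
  A -> T0 T1
  T0 -> b
  T1 -> a

CYK fill (cells [i..j] with 0 ≤ i ≤ j ≤ 1 only):
  T[0,0] 'b' = {T0}  orig:{}
  T[1,1] 'a' = {T1}  orig:{}
  T[0,1] 'ba' = {A}

Original NTs in T[0,1] deriving "ba": ["A"]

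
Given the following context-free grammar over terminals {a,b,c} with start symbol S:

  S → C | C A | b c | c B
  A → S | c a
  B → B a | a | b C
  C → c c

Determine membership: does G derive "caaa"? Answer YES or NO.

Convert to CNF:
  S -> C A | T0 T1 | T1 B | T1 T1
  A -> C A | T0 T1 | T1 B | T1 T1 | T1 T2
  B -> B T2 | T0 C | a
  C -> T1 T1
  T0 -> b
  T1 -> c
  T2 -> a

CYK fill:
  cell(0,0) c: {T1}  orig:{}
  cell(1,1) a: {B,T2}  orig:{B}
  cell(2,2) a: {B,T2}  orig:{B}
  cell(3,3) a: {B,T2}  orig:{B}
  cell(0,1) ca: {A,S}
  cell(1,2) aa: {B}
  cell(2,3) aa: {B}
  cell(0,2) caa: {A,S}
  cell(1,3) aaa: {B}
  cell(0,3) caaa: {A,S}

S ∈ T[0,3] ⇒ YES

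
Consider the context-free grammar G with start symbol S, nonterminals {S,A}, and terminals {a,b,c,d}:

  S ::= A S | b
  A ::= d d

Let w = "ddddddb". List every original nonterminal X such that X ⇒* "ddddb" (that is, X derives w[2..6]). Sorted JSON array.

CNF form of G:
  S -> A S | b
  A -> T0 T0
  T0 -> d

CYK table (by increasing span), restricted to cells inside w[2..6]:
  T[2,2] 'd' = {T0}  orig:{}
  T[3,3] 'd' = {T0}  orig:{}
  T[4,4] 'd' = {T0}  orig:{}
  T[5,5] 'd' = {T0}  orig:{}
  T[6,6] 'b' = {S}
  T[2,3] 'dd' = {A}
  T[3,4] 'dd' = {A}
  T[4,5] 'dd' = {A}
  T[5,6] 'db' = ∅
  T[2,4] 'ddd' = ∅
  T[3,5] 'ddd' = ∅
  T[4,6] 'ddb' = {S}
  T[2,5] 'dddd' = ∅
  T[3,6] 'dddb' = ∅
  T[2,6] 'ddddb' = {S}

Original NTs in T[2,6] deriving "ddddb": ["S"]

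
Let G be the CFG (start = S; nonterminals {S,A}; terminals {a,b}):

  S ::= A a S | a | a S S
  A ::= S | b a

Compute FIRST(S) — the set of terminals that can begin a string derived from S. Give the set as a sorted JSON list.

FIRST iteration:
round 1:
  A via A→b a: +{b}
  S via S→A a S: +{b}
  S via S→a: +{a}
  S: {a,b}  A: {b}
round 2:
  A via A→S: +{a}
  S: {a,b}  A: {a,b}
round 3: (no change)
  S: {a,b}  A: {a,b}

FIRST(S) = ["a", "b"]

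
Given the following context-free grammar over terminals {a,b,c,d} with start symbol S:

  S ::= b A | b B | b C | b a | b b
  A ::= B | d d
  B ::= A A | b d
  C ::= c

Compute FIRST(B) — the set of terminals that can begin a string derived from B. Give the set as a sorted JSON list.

FIRST sets, iterate to fixpoint:
[1]
  A via A→d d: +{d}
  B via B→A A: +{d}
  B via B→b d: +{b}
  C via C→c: +{c}
  S via S→b A: +{b}
  FIRST(S)={b}  FIRST(A)={d}  FIRST(B)={b,d}  FIRST(C)={c}
[2]
  A via A→B: +{b}
  FIRST(S)={b}  FIRST(A)={b,d}  FIRST(B)={b,d}  FIRST(C)={c}
[3] (no change)
  FIRST(S)={b}  FIRST(A)={b,d}  FIRST(B)={b,d}  FIRST(C)={c}

FIRST(B) = ["b", "d"]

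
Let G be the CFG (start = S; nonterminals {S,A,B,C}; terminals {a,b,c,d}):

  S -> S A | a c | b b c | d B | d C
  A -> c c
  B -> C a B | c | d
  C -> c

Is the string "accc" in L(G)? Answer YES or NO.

Convert to CNF:
  S -> S A | T1 T0 | T2 X5 | T3 B | T3 C
  A -> T0 T0
  B -> C X4 | c | d
  C -> c
  T0 -> c
  T1 -> a
  T2 -> b
  T3 -> d
  X4 -> T1 B
  X5 -> T2 T0

CYK table (by increasing span):
  [0..0]={T1}  "a"  orig:{}
  [1..1]={B,C,T0}  "c"  orig:{B,C}
  [2..2]={B,C,T0}  "c"  orig:{B,C}
  [3..3]={B,C,T0}  "c"  orig:{B,C}
  [0..1]={S,X4}  "ac"  orig:{S}
  [1..2]={A}  "cc"
  [2..3]={A}  "cc"
  [0..2]=∅  "acc"
  [1..3]=∅  "ccc"
  [0..3]={S}  "accc"

S ∈ T[0,3] ⇒ YES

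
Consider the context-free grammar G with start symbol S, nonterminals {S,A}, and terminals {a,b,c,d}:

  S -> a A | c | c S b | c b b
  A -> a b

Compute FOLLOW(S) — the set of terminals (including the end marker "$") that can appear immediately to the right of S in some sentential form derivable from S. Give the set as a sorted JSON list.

Compute FIRST by fixpoint:
iter 1:
  A via A→a b: +{a}
  S via S→a A: +{a}
  S via S→c: +{c}
  S: {a,c}  A: {a}
iter 2: (stable)
  S: {a,c}  A: {a}

Compute FOLLOW by fixpoint:
FOLLOW(S) := {$}
pass 1:
  S→a A: FOLLOW(A) ⊇ FOLLOW(S) ⊇ {$}; new: +{$}
  S→c S b: FOLLOW(S) ⊇ FIRST(b) = {b}; new: +{b}
  FOLLOW[S]={$,b}  FOLLOW[A]={$}
pass 2:
  S→a A: FOLLOW(A) ⊇ FOLLOW(S) ⊇ {$,b}; new: +{b}
  FOLLOW[S]={$,b}  FOLLOW[A]={$,b}
pass 3: (no change)
  FOLLOW[S]={$,b}  FOLLOW[A]={$,b}

FOLLOW(S) = ["$", "b"]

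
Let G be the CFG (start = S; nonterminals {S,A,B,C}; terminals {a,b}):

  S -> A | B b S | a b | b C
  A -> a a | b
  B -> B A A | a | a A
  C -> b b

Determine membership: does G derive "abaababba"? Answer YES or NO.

CNF form of G:
  S -> B X3 | T0 T0 | T0 T1 | T1 C | b
  A -> T0 T0 | b
  B -> B X2 | T0 A | a
  C -> T1 T1
  T0 -> a
  T1 -> b
  X2 -> A A
  X3 -> T1 S

Fill CYK table bottom-up:
  cell(0,0) a: {B,T0}  orig:{B}
  cell(1,1) b: {A,S,T1}  orig:{A,S}
  cell(2,2) a: {B,T0}  orig:{B}
  cell(3,3) a: {B,T0}  orig:{B}
  cell(4,4) b: {A,S,T1}  orig:{A,S}
  cell(5,5) a: {B,T0}  orig:{B}
  cell(6,6) b: {A,S,T1}  orig:{A,S}
  cell(7,7) b: {A,S,T1}  orig:{A,S}
  cell(8,8) a: {B,T0}  orig:{B}
  cell(0,1) ab: {B,S}
  cell(1,2) ba: ∅
  cell(2,3) aa: {A,S}
  cell(3,4) ab: {B,S}
  cell(4,5) ba: ∅
  cell(5,6) ab: {B,S}
  cell(6,7) bb: {C,X2,X3}  orig:{C}
  cell(7,8) ba: ∅
  cell(0,2) aba: ∅
  cell(1,3) baa: {X2,X3}  orig:{}
  cell(2,4) aab: {X2}  orig:{}
  cell(3,5) aba: ∅
  cell(4,6) bab: {X3}  orig:{}
  cell(5,7) abb: {B,S}
  cell(6,8) bba: ∅
  cell(0,3) abaa: {B,S}
  cell(1,4) baab: ∅
  cell(2,5) aaba: ∅
  cell(3,6) abab: {S}
  cell(4,7) babb: {X3}  orig:{}
  cell(5,8) abba: ∅
  cell(0,4) abaab: {B}
  cell(1,5) baaba: ∅
  cell(2,6) aabab: ∅
  cell(3,7) ababb: {S}
  cell(4,8) babba: ∅
  cell(0,5) abaaba: ∅
  cell(1,6) baabab: ∅
  cell(2,7) aababb: ∅
  cell(3,8) ababba: ∅
  cell(0,6) abaabab: {S}
  cell(1,7) baababb: ∅
  cell(2,8) aababba: ∅
  cell(0,7) abaababb: {S}
  cell(1,8) baababba: ∅
  cell(0,8) abaababba: ∅

S ∉ T[0,8] ⇒ NO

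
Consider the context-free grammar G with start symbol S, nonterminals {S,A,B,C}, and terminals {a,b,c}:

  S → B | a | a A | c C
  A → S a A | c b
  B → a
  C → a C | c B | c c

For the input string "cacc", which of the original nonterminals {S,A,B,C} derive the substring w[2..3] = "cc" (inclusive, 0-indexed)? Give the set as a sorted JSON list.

CNF form of G:
  S -> T0 A | T1 C | a
  A -> S X3 | T1 T2
  B -> a
  C -> T0 C | T1 B | T1 T1
  T0 -> a
  T1 -> c
  T2 -> b
  X3 -> T0 A

CYK fill (cells [i..j] with 2 ≤ i ≤ j ≤ 3 only):
  T[2,2] 'c' = {T1}  orig:{}
  T[3,3] 'c' = {T1}  orig:{}
  T[2,3] 'cc' = {C}

Original NTs in T[2,3] deriving "cc": ["C"]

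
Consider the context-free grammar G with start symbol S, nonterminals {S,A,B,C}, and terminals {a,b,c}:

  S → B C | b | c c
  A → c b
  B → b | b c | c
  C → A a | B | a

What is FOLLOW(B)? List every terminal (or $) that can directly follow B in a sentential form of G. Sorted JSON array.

FIRST sets, iterate to fixpoint:
round 1:
  A via A→c b: +{c}
  B via B→b: +{b}
  B via B→c: +{c}
  C via C→A a: +{c}
  C via C→B: +{b}
  C via C→a: +{a}
  S via S→B C: +{b,c}
  FIRST[S]={b,c}  FIRST[A]={c}  FIRST[B]={b,c}  FIRST[C]={a,b,c}
round 2: done
  FIRST[S]={b,c}  FIRST[A]={c}  FIRST[B]={b,c}  FIRST[C]={a,b,c}

FOLLOW iteration:
FOLLOW(S) := {$}
iter 1:
  C→A a: FOLLOW(A) ⊇ FIRST(a) = {a}; new: +{a}
  S→B C: FOLLOW(B) ⊇ FIRST(C) = {a,b,c}; new: +{a,b,c}
  S→B C: FOLLOW(C) ⊇ FOLLOW(S) ⊇ {$}; new: +{$}
  FOLLOW(S)={$}  FOLLOW(A)={a}  FOLLOW(B)={a,b,c}  FOLLOW(C)={$}
iter 2:
  C→B: FOLLOW(B) ⊇ FOLLOW(C) ⊇ {$}; new: +{$}
  FOLLOW(S)={$}  FOLLOW(A)={a}  FOLLOW(B)={$,a,b,c}  FOLLOW(C)={$}
iter 3: — fixpoint
  FOLLOW(S)={$}  FOLLOW(A)={a}  FOLLOW(B)={$,a,b,c}  FOLLOW(C)={$}

FOLLOW(B) = ["$", "a", "b", "c"]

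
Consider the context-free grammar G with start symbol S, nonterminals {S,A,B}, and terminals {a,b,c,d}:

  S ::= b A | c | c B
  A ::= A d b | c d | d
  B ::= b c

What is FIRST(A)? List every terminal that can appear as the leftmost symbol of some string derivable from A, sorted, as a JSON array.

FIRST iteration:
[1]
  A via A→c d: +{c}
  A via A→d: +{d}
  B via B→b c: +{b}
  S via S→b A: +{b}
  S via S→c: +{c}
  S: {b,c}  A: {c,d}  B: {b}
[2] — fixpoint
  S: {b,c}  A: {c,d}  B: {b}

FIRST(A) = ["c", "d"]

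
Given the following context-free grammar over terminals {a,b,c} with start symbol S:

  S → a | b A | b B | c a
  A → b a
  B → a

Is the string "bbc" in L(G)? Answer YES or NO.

Convert to CNF:
  S -> T0 A | T0 B | T2 T1 | a
  A -> T0 T1
  B -> a
  T0 -> b
  T1 -> a
  T2 -> c

CYK fill:
  cell(0,0) b: {T0}  orig:{}
  cell(1,1) b: {T0}  orig:{}
  cell(2,2) c: {T2}  orig:{}
  cell(0,1) bb: ∅
  cell(1,2) bc: ∅
  cell(0,2) bbc: ∅

S ∉ T[0,2] ⇒ NO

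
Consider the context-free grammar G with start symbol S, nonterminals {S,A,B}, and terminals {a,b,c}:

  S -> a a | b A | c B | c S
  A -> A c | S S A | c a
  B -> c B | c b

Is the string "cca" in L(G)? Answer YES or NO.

Convert to CNF:
  S -> T0 B | T0 S | T1 T1 | T2 A
  A -> A T0 | S X3 | T0 T1
  B -> T0 B | T0 T2
  T0 -> c
  T1 -> a
  T2 -> b
  X3 -> S A

CYK fill:
  cell(0,0) c: {T0}  orig:{}
  cell(1,1) c: {T0}  orig:{}
  cell(2,2) a: {T1}  orig:{}
  cell(0,1) cc: ∅
  cell(1,2) ca: {A}
  cell(0,2) cca: ∅

S ∉ T[0,2] ⇒ NO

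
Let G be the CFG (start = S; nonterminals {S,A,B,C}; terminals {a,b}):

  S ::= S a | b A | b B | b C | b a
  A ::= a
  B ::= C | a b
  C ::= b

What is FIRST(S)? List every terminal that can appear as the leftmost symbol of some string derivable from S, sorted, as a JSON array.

FIRST iteration:
pass 1:
  A via A→a: +{a}
  B via B→a b: +{a}
  C via C→b: +{b}
  S via S→b A: +{b}
  FIRST(S)={b}  FIRST(A)={a}  FIRST(B)={a}  FIRST(C)={b}
pass 2:
  B via B→C: +{b}
  FIRST(S)={b}  FIRST(A)={a}  FIRST(B)={a,b}  FIRST(C)={b}
pass 3: done
  FIRST(S)={b}  FIRST(A)={a}  FIRST(B)={a,b}  FIRST(C)={b}

FIRST(S) = ["b"]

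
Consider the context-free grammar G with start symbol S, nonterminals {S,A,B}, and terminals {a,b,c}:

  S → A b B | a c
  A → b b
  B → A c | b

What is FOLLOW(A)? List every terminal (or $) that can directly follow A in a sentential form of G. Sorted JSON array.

FIRST iteration:
[1]
  A via A→b b: +{b}
  B via B→A c: +{b}
  S via S→A b B: +{b}
  S via S→a c: +{a}
  S: {a,b}  A: {b}  B: {b}
[2] (stable)
  S: {a,b}  A: {b}  B: {b}

FOLLOW iteration:
FOLLOW(S) := {$}
round 1:
  B→A c: FOLLOW(A) ⊇ FIRST(c) = {c}; new: +{c}
  S→A b B: FOLLOW(A) ⊇ FIRST(b) = {b}; new: +{b}
  S→A b B: FOLLOW(B) ⊇ FOLLOW(S) ⊇ {$}; new: +{$}
  FOLLOW(S)={$}  FOLLOW(A)={b,c}  FOLLOW(B)={$}
round 2: — fixpoint
  FOLLOW(S)={$}  FOLLOW(A)={b,c}  FOLLOW(B)={$}

FOLLOW(A) = ["b", "c"]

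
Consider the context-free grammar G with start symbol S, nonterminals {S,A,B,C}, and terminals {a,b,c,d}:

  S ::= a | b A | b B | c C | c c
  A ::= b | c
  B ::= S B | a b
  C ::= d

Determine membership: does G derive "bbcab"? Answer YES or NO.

Convert to CNF:
  S -> T1 A | T1 B | T2 C | T2 T2 | a
  A -> b | c
  B -> S B | T0 T1
  C -> d
  T0 -> a
  T1 -> b
  T2 -> c

Fill CYK table bottom-up:
  [0..0]={A,T1}  "b"  orig:{A}
  [1..1]={A,T1}  "b"  orig:{A}
  [2..2]={A,T2}  "c"  orig:{A}
  [3..3]={S,T0}  "a"  orig:{S}
  [4..4]={A,T1}  "b"  orig:{A}
  [0..1]={S}  "bb"
  [1..2]={S}  "bc"
  [2..3]=∅  "ca"
  [3..4]={B}  "ab"
  [0..2]=∅  "bbc"
  [1..3]=∅  "bca"
  [2..4]=∅  "cab"
  [0..3]=∅  "bbca"
  [1..4]={B}  "bcab"
  [0..4]={S}  "bbcab"

S ∈ T[0,4] ⇒ YES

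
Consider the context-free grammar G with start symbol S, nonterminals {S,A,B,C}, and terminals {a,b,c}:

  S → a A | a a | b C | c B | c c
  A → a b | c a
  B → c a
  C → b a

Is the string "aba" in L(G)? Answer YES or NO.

CNF form of G:
  S -> T0 A | T0 T0 | T1 C | T2 B | T2 T2
  A -> T0 T1 | T2 T0
  B -> T2 T0
  C -> T1 T0
  T0 -> a
  T1 -> b
  T2 -> c

Fill CYK table bottom-up:
  cell(0,0) a: {T0}  orig:{}
  cell(1,1) b: {T1}  orig:{}
  cell(2,2) a: {T0}  orig:{}
  cell(0,1) ab: {A}
  cell(1,2) ba: {C}
  cell(0,2) aba: ∅

S ∉ T[0,2] ⇒ NO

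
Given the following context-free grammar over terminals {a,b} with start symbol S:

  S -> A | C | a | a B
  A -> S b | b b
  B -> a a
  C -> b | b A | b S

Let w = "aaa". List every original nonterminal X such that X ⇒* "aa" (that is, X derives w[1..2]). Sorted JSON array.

CNF form of G:
  S -> S T0 | T0 A | T0 S | T0 T0 | T1 B | a | b
  A -> S T0 | T0 T0
  B -> T1 T1
  C -> T0 A | T0 S | b
  T0 -> b
  T1 -> a

CYK table (by increasing span), restricted to cells inside w[1..2]:
  [1..1]={S,T1}  "a"  orig:{S}
  [2..2]={S,T1}  "a"  orig:{S}
  [1..2]={B}  "aa"

Original NTs in T[1,2] deriving "aa": ["B"]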